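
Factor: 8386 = 2^1 * 7^1 *599^1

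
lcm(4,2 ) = 4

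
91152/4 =22788 = 22788.00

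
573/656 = 573/656= 0.87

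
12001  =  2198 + 9803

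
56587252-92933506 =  - 36346254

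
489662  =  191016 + 298646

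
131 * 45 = 5895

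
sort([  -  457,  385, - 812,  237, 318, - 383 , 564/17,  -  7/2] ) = [ - 812,- 457,-383, - 7/2, 564/17, 237, 318,385]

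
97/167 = 97/167 = 0.58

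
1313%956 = 357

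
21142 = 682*31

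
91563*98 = 8973174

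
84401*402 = 33929202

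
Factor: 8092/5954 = 2^1*7^1*13^( - 1) * 17^2* 229^(-1) = 4046/2977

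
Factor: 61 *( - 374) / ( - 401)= 2^1*11^1*17^1*61^1*401^( - 1 )=22814/401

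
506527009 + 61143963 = 567670972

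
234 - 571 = - 337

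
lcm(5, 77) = 385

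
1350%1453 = 1350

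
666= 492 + 174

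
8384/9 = 8384/9  =  931.56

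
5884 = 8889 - 3005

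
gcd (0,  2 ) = 2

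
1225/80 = 245/16 = 15.31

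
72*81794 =5889168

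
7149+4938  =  12087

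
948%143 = 90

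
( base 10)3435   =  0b110101101011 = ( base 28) 4aj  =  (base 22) 723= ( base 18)AAF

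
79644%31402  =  16840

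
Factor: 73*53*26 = 2^1*13^1 * 53^1*73^1 = 100594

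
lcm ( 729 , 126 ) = 10206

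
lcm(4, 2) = 4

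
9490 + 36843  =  46333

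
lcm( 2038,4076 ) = 4076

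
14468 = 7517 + 6951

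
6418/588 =10+269/294 = 10.91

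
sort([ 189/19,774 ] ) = [ 189/19,774 ]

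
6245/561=6245/561 = 11.13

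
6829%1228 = 689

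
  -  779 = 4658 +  - 5437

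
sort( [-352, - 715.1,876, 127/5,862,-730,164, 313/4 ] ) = [-730, - 715.1, - 352,127/5, 313/4,164 , 862, 876]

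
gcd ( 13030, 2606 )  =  2606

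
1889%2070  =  1889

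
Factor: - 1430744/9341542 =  - 2^2*23^(-1)*29^1*67^( - 1)*433^( - 1)*881^1 = - 102196/667253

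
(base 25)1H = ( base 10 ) 42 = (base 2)101010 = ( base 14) 30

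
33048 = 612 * 54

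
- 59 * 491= - 28969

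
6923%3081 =761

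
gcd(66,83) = 1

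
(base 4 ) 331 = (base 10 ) 61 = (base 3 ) 2021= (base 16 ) 3d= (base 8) 75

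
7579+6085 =13664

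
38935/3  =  38935/3 = 12978.33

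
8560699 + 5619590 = 14180289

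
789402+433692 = 1223094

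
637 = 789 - 152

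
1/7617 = 1/7617  =  0.00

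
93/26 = 93/26 = 3.58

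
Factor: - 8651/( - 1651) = 13^( - 1)*41^1*127^ ( - 1 )*211^1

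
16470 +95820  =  112290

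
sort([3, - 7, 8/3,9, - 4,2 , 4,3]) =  [ - 7 , - 4,2,8/3,3,3, 4,9 ] 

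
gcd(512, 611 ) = 1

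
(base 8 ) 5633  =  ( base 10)2971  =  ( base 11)2261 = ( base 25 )4il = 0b101110011011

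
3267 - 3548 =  - 281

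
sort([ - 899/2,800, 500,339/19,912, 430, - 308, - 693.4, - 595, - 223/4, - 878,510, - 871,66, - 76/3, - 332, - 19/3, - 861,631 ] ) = [-878,-871, - 861, - 693.4,-595, - 899/2, - 332, - 308, - 223/4, - 76/3,-19/3,  339/19  ,  66,430, 500, 510,631,800,912]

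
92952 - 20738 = 72214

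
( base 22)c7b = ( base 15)1b83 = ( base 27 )856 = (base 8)13525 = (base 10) 5973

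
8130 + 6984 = 15114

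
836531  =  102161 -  - 734370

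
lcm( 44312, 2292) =132936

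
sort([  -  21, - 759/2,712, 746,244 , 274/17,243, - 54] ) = [  -  759/2, -54,- 21,274/17  ,  243 , 244,712 , 746 ]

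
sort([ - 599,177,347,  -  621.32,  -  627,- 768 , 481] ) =[ - 768, -627, - 621.32, - 599, 177, 347,481 ]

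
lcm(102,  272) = 816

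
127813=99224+28589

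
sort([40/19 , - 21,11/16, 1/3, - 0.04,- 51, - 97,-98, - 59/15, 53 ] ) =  [-98,-97, - 51, - 21 , - 59/15, - 0.04,  1/3,11/16,40/19, 53] 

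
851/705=851/705  =  1.21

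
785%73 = 55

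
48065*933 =44844645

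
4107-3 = 4104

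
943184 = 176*5359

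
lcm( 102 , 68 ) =204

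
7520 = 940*8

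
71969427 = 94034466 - 22065039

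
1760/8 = 220= 220.00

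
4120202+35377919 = 39498121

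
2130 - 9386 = -7256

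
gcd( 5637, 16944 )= 3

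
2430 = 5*486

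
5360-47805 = -42445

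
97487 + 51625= 149112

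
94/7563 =94/7563 = 0.01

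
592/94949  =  592/94949 =0.01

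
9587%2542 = 1961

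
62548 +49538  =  112086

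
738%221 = 75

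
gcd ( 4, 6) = 2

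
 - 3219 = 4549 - 7768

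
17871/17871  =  1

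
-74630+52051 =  - 22579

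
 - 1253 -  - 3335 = 2082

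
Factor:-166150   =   - 2^1 * 5^2 * 3323^1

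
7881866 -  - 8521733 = 16403599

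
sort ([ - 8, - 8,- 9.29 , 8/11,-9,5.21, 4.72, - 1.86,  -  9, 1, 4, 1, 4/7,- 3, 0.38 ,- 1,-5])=[  -  9.29, - 9, - 9,-8,-8 , - 5,-3 , - 1.86, - 1, 0.38, 4/7, 8/11, 1,1, 4, 4.72,5.21 ] 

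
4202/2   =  2101 =2101.00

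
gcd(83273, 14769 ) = 1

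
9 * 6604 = 59436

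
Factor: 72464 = 2^4*7^1*647^1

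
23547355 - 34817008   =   - 11269653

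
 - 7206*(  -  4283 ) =30863298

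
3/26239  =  3/26239 = 0.00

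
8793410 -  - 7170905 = 15964315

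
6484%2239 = 2006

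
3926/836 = 4 + 291/418  =  4.70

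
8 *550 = 4400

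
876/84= 73/7 = 10.43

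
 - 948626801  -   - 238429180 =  - 710197621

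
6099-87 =6012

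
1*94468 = 94468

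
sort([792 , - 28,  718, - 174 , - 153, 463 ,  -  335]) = [ - 335, - 174, - 153, - 28, 463, 718,792 ]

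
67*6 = 402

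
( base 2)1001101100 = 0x26c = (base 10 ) 620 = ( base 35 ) HP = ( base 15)2B5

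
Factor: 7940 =2^2*5^1*397^1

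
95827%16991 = 10872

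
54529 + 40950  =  95479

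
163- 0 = 163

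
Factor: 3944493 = 3^2*7^1*17^1*29^1*127^1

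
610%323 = 287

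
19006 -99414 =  - 80408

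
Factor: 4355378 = 2^1*2177689^1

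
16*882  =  14112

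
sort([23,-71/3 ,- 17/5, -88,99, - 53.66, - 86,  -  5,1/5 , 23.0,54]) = [-88,- 86,-53.66, - 71/3 ,-5,-17/5,1/5, 23,  23.0, 54, 99]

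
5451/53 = 5451/53  =  102.85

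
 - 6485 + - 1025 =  - 7510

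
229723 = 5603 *41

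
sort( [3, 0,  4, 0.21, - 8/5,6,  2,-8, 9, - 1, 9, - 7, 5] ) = [ - 8, - 7, - 8/5, - 1, 0,0.21 , 2,3, 4,  5 , 6, 9,  9]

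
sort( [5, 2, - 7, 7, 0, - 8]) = [ - 8, - 7, 0,  2, 5, 7] 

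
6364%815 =659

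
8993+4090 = 13083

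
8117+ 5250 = 13367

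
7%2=1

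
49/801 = 49/801 = 0.06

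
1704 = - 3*( - 568) 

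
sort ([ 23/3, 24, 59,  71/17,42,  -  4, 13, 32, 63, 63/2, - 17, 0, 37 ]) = [ - 17 , - 4,0 , 71/17, 23/3,13, 24,63/2,32,37,42, 59, 63]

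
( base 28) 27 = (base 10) 63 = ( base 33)1U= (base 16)3F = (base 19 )36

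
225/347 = 225/347=0.65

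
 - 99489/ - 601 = 99489/601 = 165.54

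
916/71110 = 458/35555 = 0.01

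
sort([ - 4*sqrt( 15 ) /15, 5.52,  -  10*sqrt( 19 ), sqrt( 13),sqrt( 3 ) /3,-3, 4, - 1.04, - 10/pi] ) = [ - 10*sqrt (19), - 10/pi,-3, - 1.04, - 4*sqrt( 15)/15, sqrt(3 )/3, sqrt(13 )  ,  4,5.52]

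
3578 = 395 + 3183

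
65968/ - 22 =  - 32984/11 = - 2998.55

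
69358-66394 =2964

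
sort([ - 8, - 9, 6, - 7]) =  [  -  9, - 8, - 7, 6] 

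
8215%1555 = 440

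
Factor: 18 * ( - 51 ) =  - 918= - 2^1 * 3^3 * 17^1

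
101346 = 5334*19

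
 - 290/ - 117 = 290/117 = 2.48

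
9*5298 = 47682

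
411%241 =170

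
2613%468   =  273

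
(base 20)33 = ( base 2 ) 111111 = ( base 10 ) 63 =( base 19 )36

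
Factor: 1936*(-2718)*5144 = -2^8 *3^2*11^2*151^1*643^1 = - 27067974912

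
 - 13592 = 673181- 686773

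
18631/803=23 + 162/803=23.20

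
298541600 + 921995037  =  1220536637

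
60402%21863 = 16676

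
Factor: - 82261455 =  - 3^1*5^1  *23^1*238439^1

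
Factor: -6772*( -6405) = 43374660 = 2^2*3^1*5^1*7^1*61^1*1693^1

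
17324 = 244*71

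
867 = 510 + 357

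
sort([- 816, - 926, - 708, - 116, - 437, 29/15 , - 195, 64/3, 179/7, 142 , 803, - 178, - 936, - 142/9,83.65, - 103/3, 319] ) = [ - 936,-926, - 816, - 708, - 437, - 195, - 178, - 116,-103/3, - 142/9, 29/15,  64/3,179/7,  83.65, 142 , 319 , 803 ] 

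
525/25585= 15/731=   0.02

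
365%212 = 153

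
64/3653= 64/3653 = 0.02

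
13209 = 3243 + 9966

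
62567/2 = 62567/2=   31283.50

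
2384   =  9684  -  7300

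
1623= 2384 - 761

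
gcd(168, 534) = 6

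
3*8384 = 25152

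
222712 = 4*55678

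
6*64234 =385404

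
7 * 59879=419153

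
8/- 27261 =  - 1 + 27253/27261= - 0.00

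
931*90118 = 83899858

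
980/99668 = 245/24917 = 0.01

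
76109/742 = 102 +425/742=102.57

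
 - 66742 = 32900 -99642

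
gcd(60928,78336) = 8704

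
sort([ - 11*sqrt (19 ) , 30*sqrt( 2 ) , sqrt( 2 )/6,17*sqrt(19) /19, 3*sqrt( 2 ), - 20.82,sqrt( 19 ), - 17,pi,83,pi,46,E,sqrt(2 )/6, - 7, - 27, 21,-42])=[ - 11*sqrt( 19), - 42, - 27, - 20.82, - 17, - 7,sqrt(2)/6, sqrt( 2) /6, E, pi,pi,17*sqrt( 19 ) /19, 3*sqrt( 2 ), sqrt ( 19),21,30*sqrt ( 2 ), 46,  83]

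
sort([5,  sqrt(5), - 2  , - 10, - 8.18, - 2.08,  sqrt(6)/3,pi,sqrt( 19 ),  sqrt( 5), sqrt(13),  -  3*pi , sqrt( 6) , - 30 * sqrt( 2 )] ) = [ - 30 * sqrt(2 ) , - 10 ,-3*pi , - 8.18, - 2.08 , - 2, sqrt(6)/3, sqrt( 5 ), sqrt( 5 ), sqrt(6), pi,sqrt( 13), sqrt(19 ) , 5 ] 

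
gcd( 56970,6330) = 6330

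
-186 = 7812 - 7998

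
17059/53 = 321  +  46/53 = 321.87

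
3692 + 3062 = 6754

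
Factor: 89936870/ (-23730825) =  - 2^1*3^( - 1)*5^( - 1)*23^( - 1)*13757^ (-1)*8993687^1 = - 17987374/4746165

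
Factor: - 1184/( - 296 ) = 2^2 = 4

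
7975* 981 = 7823475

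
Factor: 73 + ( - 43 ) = 2^1*3^1*5^1 = 30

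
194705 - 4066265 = -3871560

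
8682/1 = 8682 = 8682.00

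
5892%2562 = 768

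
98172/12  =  8181 = 8181.00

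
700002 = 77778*9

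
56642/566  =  28321/283= 100.07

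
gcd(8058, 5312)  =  2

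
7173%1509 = 1137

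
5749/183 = 31+76/183 = 31.42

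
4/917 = 4/917 =0.00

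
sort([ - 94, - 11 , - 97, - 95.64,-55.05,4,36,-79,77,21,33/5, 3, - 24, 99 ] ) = [-97, - 95.64 , - 94, - 79, - 55.05, -24,-11, 3,4, 33/5, 21, 36, 77 , 99]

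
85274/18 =42637/9 = 4737.44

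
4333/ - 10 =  -434 +7/10 = - 433.30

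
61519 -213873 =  - 152354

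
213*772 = 164436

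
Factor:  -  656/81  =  -2^4*3^ ( - 4 )* 41^1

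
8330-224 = 8106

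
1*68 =68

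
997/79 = 997/79 = 12.62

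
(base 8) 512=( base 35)9f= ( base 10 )330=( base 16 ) 14a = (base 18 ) 106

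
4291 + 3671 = 7962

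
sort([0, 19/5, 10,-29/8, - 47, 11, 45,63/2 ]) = [ - 47 , - 29/8,0, 19/5,10,11,63/2, 45 ] 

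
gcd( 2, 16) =2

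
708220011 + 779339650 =1487559661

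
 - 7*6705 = -46935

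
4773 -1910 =2863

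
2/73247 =2/73247  =  0.00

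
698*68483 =47801134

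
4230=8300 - 4070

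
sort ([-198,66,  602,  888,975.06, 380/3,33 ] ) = [ - 198 , 33,66, 380/3, 602,888,975.06 ] 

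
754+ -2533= - 1779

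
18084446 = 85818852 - 67734406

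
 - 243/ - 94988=243/94988 = 0.00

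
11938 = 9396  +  2542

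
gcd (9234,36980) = 2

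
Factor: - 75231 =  - 3^2 * 13^1*643^1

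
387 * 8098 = 3133926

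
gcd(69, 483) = 69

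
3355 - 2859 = 496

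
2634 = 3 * 878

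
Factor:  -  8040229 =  -8040229^1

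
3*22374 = 67122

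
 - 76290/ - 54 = 1412 + 7/9 = 1412.78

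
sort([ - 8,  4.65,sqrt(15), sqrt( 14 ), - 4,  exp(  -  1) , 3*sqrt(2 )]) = [ - 8 , - 4 , exp( - 1 ), sqrt( 14 ), sqrt( 15), 3 * sqrt( 2), 4.65]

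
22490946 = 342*65763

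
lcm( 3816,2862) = 11448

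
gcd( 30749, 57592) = 1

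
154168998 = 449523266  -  295354268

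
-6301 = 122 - 6423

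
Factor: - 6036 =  -2^2*3^1 * 503^1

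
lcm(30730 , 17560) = 122920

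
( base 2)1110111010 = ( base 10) 954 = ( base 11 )798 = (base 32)TQ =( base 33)SU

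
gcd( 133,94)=1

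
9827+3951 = 13778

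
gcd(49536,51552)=288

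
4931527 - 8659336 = - 3727809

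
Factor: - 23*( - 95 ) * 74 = 2^1 *5^1*19^1  *  23^1*37^1 = 161690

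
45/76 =45/76=0.59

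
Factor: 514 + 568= 1082= 2^1*541^1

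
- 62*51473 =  - 3191326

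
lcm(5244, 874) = 5244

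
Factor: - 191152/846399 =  - 2^4* 3^(-1) * 13^1*307^( - 1)=- 208/921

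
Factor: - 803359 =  - 803359^1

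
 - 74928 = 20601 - 95529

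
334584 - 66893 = 267691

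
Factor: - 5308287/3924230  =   - 2^ ( - 1 )*3^1 * 5^( - 1)*397^1*4457^1*392423^( - 1) 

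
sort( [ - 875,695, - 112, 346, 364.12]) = [ - 875, - 112 , 346, 364.12, 695]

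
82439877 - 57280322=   25159555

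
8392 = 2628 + 5764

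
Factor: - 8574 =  -2^1*3^1  *1429^1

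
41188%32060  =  9128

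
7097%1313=532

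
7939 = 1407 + 6532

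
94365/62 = 94365/62 = 1522.02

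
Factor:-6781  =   - 6781^1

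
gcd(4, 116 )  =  4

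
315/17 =18+9/17 = 18.53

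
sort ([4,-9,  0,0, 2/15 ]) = [ - 9,  0,0,2/15 , 4 ] 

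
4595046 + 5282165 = 9877211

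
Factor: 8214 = 2^1*3^1*37^2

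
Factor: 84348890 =2^1*5^1*41^1*419^1*491^1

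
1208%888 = 320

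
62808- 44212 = 18596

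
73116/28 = 18279/7 = 2611.29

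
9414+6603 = 16017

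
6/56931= 2/18977 = 0.00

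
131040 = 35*3744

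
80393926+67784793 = 148178719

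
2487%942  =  603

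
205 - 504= -299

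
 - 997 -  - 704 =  - 293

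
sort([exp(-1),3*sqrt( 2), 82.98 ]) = [ exp( - 1),3* sqrt( 2 ), 82.98]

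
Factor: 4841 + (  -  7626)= -5^1*557^1  =  -2785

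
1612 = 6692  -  5080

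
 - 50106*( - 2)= 100212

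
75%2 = 1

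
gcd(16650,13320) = 3330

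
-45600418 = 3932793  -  49533211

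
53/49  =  53/49  =  1.08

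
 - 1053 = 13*( - 81) 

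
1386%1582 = 1386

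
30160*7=211120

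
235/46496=235/46496 = 0.01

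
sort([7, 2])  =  [2,7 ] 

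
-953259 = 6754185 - 7707444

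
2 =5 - 3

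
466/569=466/569 = 0.82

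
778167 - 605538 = 172629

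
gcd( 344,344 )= 344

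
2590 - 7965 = - 5375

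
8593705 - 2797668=5796037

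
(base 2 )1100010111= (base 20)1JB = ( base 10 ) 791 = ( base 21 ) 1GE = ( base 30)QB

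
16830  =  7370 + 9460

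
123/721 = 123/721 = 0.17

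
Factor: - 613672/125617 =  - 2^3*79^1*971^1*125617^( - 1)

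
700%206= 82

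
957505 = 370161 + 587344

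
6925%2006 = 907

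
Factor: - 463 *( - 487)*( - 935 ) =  -210824735 = - 5^1*11^1*17^1*463^1*487^1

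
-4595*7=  -32165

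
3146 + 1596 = 4742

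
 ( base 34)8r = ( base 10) 299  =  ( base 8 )453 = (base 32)9B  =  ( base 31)9K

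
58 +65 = 123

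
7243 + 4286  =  11529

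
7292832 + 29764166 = 37056998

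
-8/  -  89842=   4/44921 = 0.00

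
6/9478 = 3/4739 = 0.00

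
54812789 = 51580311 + 3232478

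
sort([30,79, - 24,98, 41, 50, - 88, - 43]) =[ - 88,  -  43,  -  24, 30, 41,50, 79,98]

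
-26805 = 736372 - 763177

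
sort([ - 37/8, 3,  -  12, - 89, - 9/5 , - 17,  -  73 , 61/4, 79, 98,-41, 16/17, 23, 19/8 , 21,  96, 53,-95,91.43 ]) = [ - 95,  -  89 , - 73, - 41, - 17, - 12, - 37/8, - 9/5,16/17  ,  19/8,  3, 61/4,  21 , 23, 53, 79, 91.43, 96, 98]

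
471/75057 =157/25019 = 0.01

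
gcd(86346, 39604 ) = 2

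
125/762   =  125/762= 0.16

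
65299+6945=72244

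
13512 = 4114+9398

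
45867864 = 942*48692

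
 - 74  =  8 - 82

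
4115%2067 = 2048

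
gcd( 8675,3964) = 1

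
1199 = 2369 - 1170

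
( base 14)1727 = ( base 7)15050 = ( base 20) a7b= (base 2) 1000000110111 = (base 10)4151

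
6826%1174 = 956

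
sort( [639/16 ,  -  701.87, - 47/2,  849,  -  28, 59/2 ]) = [-701.87, - 28,-47/2,59/2 , 639/16,849 ] 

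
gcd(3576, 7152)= 3576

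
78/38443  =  78/38443 = 0.00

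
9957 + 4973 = 14930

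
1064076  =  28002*38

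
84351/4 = 84351/4 = 21087.75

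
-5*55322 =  - 276610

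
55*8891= 489005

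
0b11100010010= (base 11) 13A6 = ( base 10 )1810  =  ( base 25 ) 2MA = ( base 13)A93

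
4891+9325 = 14216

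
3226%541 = 521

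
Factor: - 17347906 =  - 2^1*8673953^1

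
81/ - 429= -27/143 = - 0.19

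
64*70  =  4480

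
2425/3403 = 2425/3403 = 0.71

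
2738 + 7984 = 10722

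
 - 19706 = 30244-49950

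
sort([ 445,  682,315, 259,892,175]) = [ 175,259,315,445,  682,892] 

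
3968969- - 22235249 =26204218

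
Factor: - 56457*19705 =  - 3^4*5^1*7^1*17^1*41^1*563^1   =  - 1112485185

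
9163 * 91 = 833833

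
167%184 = 167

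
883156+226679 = 1109835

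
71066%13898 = 1576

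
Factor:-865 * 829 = - 5^1 *173^1* 829^1  =  -  717085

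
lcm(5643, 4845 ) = 479655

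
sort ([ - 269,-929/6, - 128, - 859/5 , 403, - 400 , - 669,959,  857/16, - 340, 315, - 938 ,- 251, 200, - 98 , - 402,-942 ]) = [ - 942, - 938, - 669, - 402,-400, - 340, - 269, - 251, - 859/5,-929/6, - 128,-98,857/16, 200, 315, 403, 959]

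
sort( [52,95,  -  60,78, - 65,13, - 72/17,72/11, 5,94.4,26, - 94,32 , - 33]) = [ - 94, - 65, - 60, - 33, - 72/17,5,  72/11, 13, 26,  32, 52,  78,94.4, 95]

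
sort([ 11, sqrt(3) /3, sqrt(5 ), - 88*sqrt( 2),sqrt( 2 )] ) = [ - 88  *  sqrt(2 ) , sqrt(3) /3, sqrt( 2 ),  sqrt( 5 ), 11]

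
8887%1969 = 1011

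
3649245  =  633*5765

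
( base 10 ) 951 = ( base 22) 1l5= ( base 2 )1110110111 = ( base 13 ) 582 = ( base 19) 2C1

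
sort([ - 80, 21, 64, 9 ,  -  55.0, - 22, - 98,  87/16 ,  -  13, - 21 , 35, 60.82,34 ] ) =[ - 98, -80, - 55.0 , - 22,-21, - 13 , 87/16,9, 21,34,35, 60.82  ,  64] 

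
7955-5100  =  2855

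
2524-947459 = -944935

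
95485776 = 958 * 99672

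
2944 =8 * 368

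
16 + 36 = 52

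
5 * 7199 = 35995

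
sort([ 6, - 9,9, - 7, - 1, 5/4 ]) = [ - 9,-7,-1, 5/4, 6, 9]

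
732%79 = 21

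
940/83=940/83 = 11.33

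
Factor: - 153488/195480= - 106/135 = - 2^1 * 3^( - 3 )*5^(-1)*53^1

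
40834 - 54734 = - 13900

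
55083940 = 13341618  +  41742322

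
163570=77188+86382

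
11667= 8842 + 2825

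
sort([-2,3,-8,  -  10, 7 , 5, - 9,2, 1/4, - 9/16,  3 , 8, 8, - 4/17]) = [-10, - 9, - 8,-2 , - 9/16, - 4/17,1/4,2,3, 3, 5 , 7,8,8]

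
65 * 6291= 408915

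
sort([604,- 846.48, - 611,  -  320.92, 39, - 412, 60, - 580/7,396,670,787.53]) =[-846.48, - 611, - 412,  -  320.92, - 580/7,39, 60,396,604,  670 , 787.53 ] 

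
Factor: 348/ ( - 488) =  -2^ ( - 1)*3^1 * 29^1*61^( - 1) = -87/122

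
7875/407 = 7875/407 = 19.35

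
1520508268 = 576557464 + 943950804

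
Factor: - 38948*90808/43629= - 3536789984/43629 =- 2^5 * 3^( - 1)*7^1*13^1*107^1*11351^1*14543^( - 1 ) 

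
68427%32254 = 3919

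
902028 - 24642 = 877386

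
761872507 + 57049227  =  818921734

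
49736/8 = 6217 = 6217.00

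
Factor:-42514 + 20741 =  - 21773=- 21773^1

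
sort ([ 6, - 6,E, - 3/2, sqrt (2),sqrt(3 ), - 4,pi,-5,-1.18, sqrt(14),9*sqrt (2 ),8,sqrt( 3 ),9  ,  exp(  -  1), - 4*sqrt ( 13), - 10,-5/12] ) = [ - 4 * sqrt (13 ), - 10, - 6, - 5,-4,-3/2, - 1.18, - 5/12, exp( - 1 ),  sqrt(2),sqrt(3 ),sqrt( 3),E,pi, sqrt ( 14), 6,8,9, 9*sqrt(2 ) ]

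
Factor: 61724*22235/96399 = 1372433140/96399  =  2^2*3^( - 2 )*5^1*13^1*1187^1*4447^1*10711^( - 1 ) 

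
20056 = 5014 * 4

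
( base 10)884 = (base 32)rk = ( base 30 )TE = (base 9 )1182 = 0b1101110100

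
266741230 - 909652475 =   -  642911245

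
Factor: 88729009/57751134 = 2^( - 1 ) * 3^( - 1 )*7^ ( - 1 )*23^1 * 29^1*137^1 * 971^1*1117^( - 1)*1231^(  -  1)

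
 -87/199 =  - 1+112/199 = - 0.44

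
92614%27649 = 9667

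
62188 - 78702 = -16514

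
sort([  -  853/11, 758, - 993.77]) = [ - 993.77,-853/11,758] 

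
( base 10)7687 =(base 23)ec5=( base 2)1111000000111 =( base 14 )2b31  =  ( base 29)942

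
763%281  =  201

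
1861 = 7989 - 6128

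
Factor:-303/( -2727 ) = 1/9  =  3^( - 2)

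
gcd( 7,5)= 1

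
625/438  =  1 + 187/438 = 1.43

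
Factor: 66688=2^7*521^1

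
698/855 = 698/855 = 0.82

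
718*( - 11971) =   -  8595178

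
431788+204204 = 635992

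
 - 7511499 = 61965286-69476785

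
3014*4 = 12056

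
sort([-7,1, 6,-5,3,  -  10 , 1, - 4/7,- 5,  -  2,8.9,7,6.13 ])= [ - 10, - 7,  -  5,  -  5,  -  2, - 4/7, 1, 1,3,6, 6.13,7,8.9 ] 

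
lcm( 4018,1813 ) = 148666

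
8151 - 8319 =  - 168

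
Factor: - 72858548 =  - 2^2*7^1*1303^1*1997^1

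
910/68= 13  +  13/34=13.38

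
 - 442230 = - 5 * 88446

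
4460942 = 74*60283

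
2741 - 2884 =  - 143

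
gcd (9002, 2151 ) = 1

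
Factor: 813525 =3^1 * 5^2*10847^1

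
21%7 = 0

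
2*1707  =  3414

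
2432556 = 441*5516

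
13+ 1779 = 1792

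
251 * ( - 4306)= - 1080806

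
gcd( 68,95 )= 1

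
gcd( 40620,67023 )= 2031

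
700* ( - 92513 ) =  - 64759100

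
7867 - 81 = 7786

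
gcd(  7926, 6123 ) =3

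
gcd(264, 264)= 264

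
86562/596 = 43281/298 =145.24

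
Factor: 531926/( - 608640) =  - 839/960  =  -2^( - 6)*3^( - 1)*5^(-1 )*839^1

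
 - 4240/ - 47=90+ 10/47 = 90.21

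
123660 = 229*540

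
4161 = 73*57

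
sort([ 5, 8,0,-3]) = [  -  3, 0, 5,8]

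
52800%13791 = 11427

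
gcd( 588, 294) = 294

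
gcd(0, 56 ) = 56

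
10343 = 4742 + 5601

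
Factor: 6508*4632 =2^5*3^1*193^1*1627^1  =  30145056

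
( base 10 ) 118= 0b1110110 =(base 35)3D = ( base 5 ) 433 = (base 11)a8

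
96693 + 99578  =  196271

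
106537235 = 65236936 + 41300299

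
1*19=19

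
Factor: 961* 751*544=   2^5*17^1*31^2*751^1 = 392610784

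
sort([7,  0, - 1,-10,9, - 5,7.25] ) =[- 10, - 5,-1 , 0,7,7.25,  9] 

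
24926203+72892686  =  97818889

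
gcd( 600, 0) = 600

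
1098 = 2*549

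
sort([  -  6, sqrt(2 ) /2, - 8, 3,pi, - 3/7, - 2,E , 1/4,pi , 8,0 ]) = [  -  8, - 6, - 2, - 3/7,0,1/4,sqrt(2 )/2, E,3, pi,pi, 8]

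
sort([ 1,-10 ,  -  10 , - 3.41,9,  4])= [ - 10, - 10, - 3.41, 1 , 4, 9 ] 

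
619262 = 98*6319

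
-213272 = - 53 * 4024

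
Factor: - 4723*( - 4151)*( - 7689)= -150744175197 = - 3^1*7^1*11^1*233^1*593^1 *4723^1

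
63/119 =9/17 = 0.53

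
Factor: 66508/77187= 2^2 * 3^(-1 )*11^(  -  1 ) * 13^1 * 1279^1*2339^( - 1) 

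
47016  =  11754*4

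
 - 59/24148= -59/24148 = - 0.00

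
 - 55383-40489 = -95872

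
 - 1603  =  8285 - 9888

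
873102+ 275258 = 1148360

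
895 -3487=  - 2592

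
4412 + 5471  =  9883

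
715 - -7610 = 8325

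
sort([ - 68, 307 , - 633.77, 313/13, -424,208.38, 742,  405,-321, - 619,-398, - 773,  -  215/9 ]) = [  -  773, - 633.77, - 619, - 424,-398,  -  321, - 68,-215/9, 313/13,208.38, 307,405 , 742 ]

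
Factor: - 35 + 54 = 19^1= 19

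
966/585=322/195=1.65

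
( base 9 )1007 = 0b1011100000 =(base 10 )736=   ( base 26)128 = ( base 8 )1340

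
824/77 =824/77  =  10.70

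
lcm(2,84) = 84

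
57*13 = 741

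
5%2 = 1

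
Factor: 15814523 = 15814523^1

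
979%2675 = 979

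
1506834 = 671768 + 835066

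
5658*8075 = 45688350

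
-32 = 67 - 99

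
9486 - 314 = 9172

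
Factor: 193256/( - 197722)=-476/487 = - 2^2 * 7^1*17^1*487^( - 1)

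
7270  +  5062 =12332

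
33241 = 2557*13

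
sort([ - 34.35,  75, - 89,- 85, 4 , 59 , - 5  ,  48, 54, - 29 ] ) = [ - 89, -85, - 34.35, - 29,  -  5,4,48, 54,59, 75 ]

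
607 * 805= 488635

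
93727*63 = 5904801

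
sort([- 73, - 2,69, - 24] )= [ - 73, - 24, - 2,  69] 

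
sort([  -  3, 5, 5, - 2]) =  [-3, - 2 , 5 , 5] 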